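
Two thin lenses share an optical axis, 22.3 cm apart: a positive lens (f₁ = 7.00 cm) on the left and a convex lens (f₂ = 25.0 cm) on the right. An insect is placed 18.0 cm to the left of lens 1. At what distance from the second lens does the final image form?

19.2 cm

Lens 1: 1/d_i1 = 1/f₁ − 1/d_o1 = 1/(7.00) − 1/(18.0) = 0.08730, so d_i1 = 11.45 cm.
The intermediate image is 11.45 cm to the right of lens 1, which is 22.3 − (11.45) = 10.85 cm to the left of lens 2, so d_o2 = +10.85 cm.
Lens 2: 1/d_i2 = 1/f₂ − 1/d_o2 = 1/(25.0) − 1/(10.85) = -0.05217, so d_i2 = -19.2 cm.
The final image is virtual, 19.2 cm to the left of lens 2 (overall magnification ≈ -1.1).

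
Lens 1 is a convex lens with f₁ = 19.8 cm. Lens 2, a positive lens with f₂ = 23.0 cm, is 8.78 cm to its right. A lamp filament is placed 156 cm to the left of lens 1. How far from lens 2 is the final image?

Lens 1: 1/d_i1 = 1/f₁ − 1/d_o1 = 1/(19.8) − 1/(156) = 0.04409, so d_i1 = 22.68 cm.
The intermediate image is 22.68 cm to the right of lens 1, which lies 13.90 cm to the right of lens 2 — a virtual object — so d_o2 = −13.90 cm.
Lens 2: 1/d_i2 = 1/f₂ − 1/d_o2 = 1/(23.0) − 1/(-13.90) = 0.1154, so d_i2 = 8.66 cm.
The final image is real, 8.66 cm to the right of lens 2 (overall magnification ≈ -0.091).

8.66 cm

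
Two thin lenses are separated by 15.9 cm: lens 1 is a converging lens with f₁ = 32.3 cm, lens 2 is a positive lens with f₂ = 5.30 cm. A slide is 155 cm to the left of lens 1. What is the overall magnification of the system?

m = -0.0462

Lens 1: 1/d_i1 = 1/(32.3) − 1/(155) = 0.02451, so d_i1 = 40.80 cm; m₁ = −d_i1/d_o1 = -0.2632.
d_o2 = 15.9 − (40.80) = -24.90 cm (virtual object).
Lens 2: 1/d_i2 = 1/(5.30) − 1/(-24.90) = 0.2288, so d_i2 = 4.370 cm; m₂ = −d_i2/d_o2 = +0.1755.
m = m₁·m₂ = (-0.2632)(+0.1755) = -0.0462.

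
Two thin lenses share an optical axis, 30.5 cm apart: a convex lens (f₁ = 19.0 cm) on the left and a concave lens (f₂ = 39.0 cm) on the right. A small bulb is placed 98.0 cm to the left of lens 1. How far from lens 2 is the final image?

Lens 1: 1/d_i1 = 1/f₁ − 1/d_o1 = 1/(19.0) − 1/(98.0) = 0.04243, so d_i1 = 23.57 cm.
The intermediate image is 23.57 cm to the right of lens 1, which is 30.5 − (23.57) = 6.930 cm to the left of lens 2, so d_o2 = +6.930 cm.
Lens 2 is diverging, so f₂ = −39.0 cm.
Lens 2: 1/d_i2 = 1/f₂ − 1/d_o2 = 1/(-39.0) − 1/(6.930) = -0.1699, so d_i2 = -5.88 cm.
The final image is virtual, 5.88 cm to the left of lens 2 (overall magnification ≈ -0.20).

5.88 cm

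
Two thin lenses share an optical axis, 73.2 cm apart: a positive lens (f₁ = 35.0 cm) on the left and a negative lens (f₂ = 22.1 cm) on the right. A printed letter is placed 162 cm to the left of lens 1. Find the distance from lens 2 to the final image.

Lens 1: 1/d_i1 = 1/f₁ − 1/d_o1 = 1/(35.0) − 1/(162) = 0.02240, so d_i1 = 44.65 cm.
The intermediate image is 44.65 cm to the right of lens 1, which is 73.2 − (44.65) = 28.55 cm to the left of lens 2, so d_o2 = +28.55 cm.
Lens 2 is diverging, so f₂ = −22.1 cm.
Lens 2: 1/d_i2 = 1/f₂ − 1/d_o2 = 1/(-22.1) − 1/(28.55) = -0.08028, so d_i2 = -12.5 cm.
The final image is virtual, 12.5 cm to the left of lens 2 (overall magnification ≈ -0.12).

12.5 cm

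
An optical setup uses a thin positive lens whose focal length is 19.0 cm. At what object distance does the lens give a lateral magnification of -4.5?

23.2 cm

m = −d_i/d_o ⇒ d_i = −m·d_o.
1/f = 1/d_o + 1/d_i = 1/d_o − 1/(m·d_o) = (1 − 1/m)/d_o, so d_o = f(1 − 1/m) = (19.00)(1 − 1/(-4.5)) = 23.2 cm.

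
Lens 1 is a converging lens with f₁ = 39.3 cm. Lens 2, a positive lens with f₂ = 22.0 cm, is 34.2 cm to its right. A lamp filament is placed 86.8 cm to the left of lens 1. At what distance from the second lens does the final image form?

13.9 cm

Lens 1: 1/d_i1 = 1/f₁ − 1/d_o1 = 1/(39.3) − 1/(86.8) = 0.01392, so d_i1 = 71.82 cm.
The intermediate image is 71.82 cm to the right of lens 1, which lies 37.62 cm to the right of lens 2 — a virtual object — so d_o2 = −37.62 cm.
Lens 2: 1/d_i2 = 1/f₂ − 1/d_o2 = 1/(22.0) − 1/(-37.62) = 0.07204, so d_i2 = 13.9 cm.
The final image is real, 13.9 cm to the right of lens 2 (overall magnification ≈ -0.31).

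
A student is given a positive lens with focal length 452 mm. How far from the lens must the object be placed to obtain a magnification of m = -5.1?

541 mm

m = −d_i/d_o ⇒ d_i = −m·d_o.
1/f = 1/d_o + 1/d_i = 1/d_o − 1/(m·d_o) = (1 − 1/m)/d_o, so d_o = f(1 − 1/m) = (452.0)(1 − 1/(-5.1)) = 541 mm.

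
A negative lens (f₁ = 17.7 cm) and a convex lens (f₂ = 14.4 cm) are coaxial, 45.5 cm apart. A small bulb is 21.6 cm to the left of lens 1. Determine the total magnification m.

f₁ = −17.7 cm (diverging).
Lens 1: 1/d_i1 = 1/(-17.7) − 1/(21.6) = -0.1028, so d_i1 = -9.728 cm; m₁ = −d_i1/d_o1 = +0.4504.
d_o2 = 45.5 − (-9.728) = 55.23 cm.
Lens 2: 1/d_i2 = 1/(14.4) − 1/(55.23) = 0.05134, so d_i2 = 19.48 cm; m₂ = −d_i2/d_o2 = -0.3527.
m = m₁·m₂ = (+0.4504)(-0.3527) = -0.159.

m = -0.159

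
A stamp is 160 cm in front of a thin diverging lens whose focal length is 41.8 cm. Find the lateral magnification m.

For a diverging lens, f = -41.8 cm.
1/d_i = 1/f − 1/d_o = 1/(-41.80) − 1/(160) = -0.03017, so d_i = -33.14 cm.
m = −d_i/d_o = −(-33.14)/(160) = +0.207.
The image is virtual, upright and reduced, on the same side as the object.

m = +0.207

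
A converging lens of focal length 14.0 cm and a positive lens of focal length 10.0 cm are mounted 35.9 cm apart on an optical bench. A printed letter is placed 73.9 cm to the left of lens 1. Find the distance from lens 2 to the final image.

21.6 cm

Lens 1: 1/d_i1 = 1/f₁ − 1/d_o1 = 1/(14.0) − 1/(73.9) = 0.05790, so d_i1 = 17.27 cm.
The intermediate image is 17.27 cm to the right of lens 1, which is 35.9 − (17.27) = 18.63 cm to the left of lens 2, so d_o2 = +18.63 cm.
Lens 2: 1/d_i2 = 1/f₂ − 1/d_o2 = 1/(10.0) − 1/(18.63) = 0.04632, so d_i2 = 21.6 cm.
The final image is real, 21.6 cm to the right of lens 2 (overall magnification ≈ 0.27).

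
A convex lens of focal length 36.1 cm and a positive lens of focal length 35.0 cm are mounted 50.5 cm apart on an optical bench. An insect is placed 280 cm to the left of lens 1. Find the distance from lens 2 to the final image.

12.2 cm

Lens 1: 1/d_i1 = 1/f₁ − 1/d_o1 = 1/(36.1) − 1/(280) = 0.02413, so d_i1 = 41.44 cm.
The intermediate image is 41.44 cm to the right of lens 1, which is 50.5 − (41.44) = 9.060 cm to the left of lens 2, so d_o2 = +9.060 cm.
Lens 2: 1/d_i2 = 1/f₂ − 1/d_o2 = 1/(35.0) − 1/(9.060) = -0.08180, so d_i2 = -12.2 cm.
The final image is virtual, 12.2 cm to the left of lens 2 (overall magnification ≈ -0.20).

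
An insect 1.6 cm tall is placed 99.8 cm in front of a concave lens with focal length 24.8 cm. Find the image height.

For a concave lens, f = -24.8 cm.
1/d_i = 1/f − 1/d_o = 1/(-24.80) − 1/(99.8) = -0.05034, so d_i = -19.86 cm.
m = −d_i/d_o = +0.1990.
|h_i| = |m|·h_o = 0.1990 × 1.6 = 0.318 cm. The image is virtual, upright and reduced, on the same side as the object.

0.318 cm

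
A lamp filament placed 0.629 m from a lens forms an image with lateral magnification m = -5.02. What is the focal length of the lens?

m = −d_i/d_o ⇒ d_i = −m·d_o = −(-5.02)·(0.629) = 3.158 m.
1/f = 1/d_o + 1/d_i = 1/(0.629) + 1/(3.158) = 1.906, so f = 0.525 m.
Since f is positive, the lens is converging.

f = 0.525 m (converging)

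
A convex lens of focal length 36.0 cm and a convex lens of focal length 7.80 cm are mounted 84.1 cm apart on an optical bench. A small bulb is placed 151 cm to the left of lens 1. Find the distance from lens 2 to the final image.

9.90 cm

Lens 1: 1/d_i1 = 1/f₁ − 1/d_o1 = 1/(36.0) − 1/(151) = 0.02116, so d_i1 = 47.27 cm.
The intermediate image is 47.27 cm to the right of lens 1, which is 84.1 − (47.27) = 36.83 cm to the left of lens 2, so d_o2 = +36.83 cm.
Lens 2: 1/d_i2 = 1/f₂ − 1/d_o2 = 1/(7.80) − 1/(36.83) = 0.1011, so d_i2 = 9.90 cm.
The final image is real, 9.90 cm to the right of lens 2 (overall magnification ≈ 0.084).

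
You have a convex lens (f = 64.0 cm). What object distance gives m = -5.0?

76.8 cm

m = −d_i/d_o ⇒ d_i = −m·d_o.
1/f = 1/d_o + 1/d_i = 1/d_o − 1/(m·d_o) = (1 − 1/m)/d_o, so d_o = f(1 − 1/m) = (64.00)(1 − 1/(-5.0)) = 76.8 cm.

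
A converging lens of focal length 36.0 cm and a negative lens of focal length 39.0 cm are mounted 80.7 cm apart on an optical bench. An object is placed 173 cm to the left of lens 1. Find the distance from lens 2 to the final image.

18.5 cm

Lens 1: 1/d_i1 = 1/f₁ − 1/d_o1 = 1/(36.0) − 1/(173) = 0.02200, so d_i1 = 45.46 cm.
The intermediate image is 45.46 cm to the right of lens 1, which is 80.7 − (45.46) = 35.24 cm to the left of lens 2, so d_o2 = +35.24 cm.
Lens 2 is diverging, so f₂ = −39.0 cm.
Lens 2: 1/d_i2 = 1/f₂ − 1/d_o2 = 1/(-39.0) − 1/(35.24) = -0.05402, so d_i2 = -18.5 cm.
The final image is virtual, 18.5 cm to the left of lens 2 (overall magnification ≈ -0.14).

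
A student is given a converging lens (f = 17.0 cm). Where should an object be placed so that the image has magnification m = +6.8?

14.5 cm

m = −d_i/d_o ⇒ d_i = −m·d_o.
1/f = 1/d_o + 1/d_i = 1/d_o − 1/(m·d_o) = (1 − 1/m)/d_o, so d_o = f(1 − 1/m) = (17.00)(1 − 1/(+6.8)) = 14.5 cm.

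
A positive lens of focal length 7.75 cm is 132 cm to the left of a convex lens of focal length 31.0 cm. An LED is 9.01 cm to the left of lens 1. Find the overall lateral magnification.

Lens 1: 1/d_i1 = 1/(7.75) − 1/(9.01) = 0.01804, so d_i1 = 55.42 cm; m₁ = −d_i1/d_o1 = -6.151.
d_o2 = 132 − (55.42) = 76.58 cm.
Lens 2: 1/d_i2 = 1/(31.0) − 1/(76.58) = 0.01920, so d_i2 = 52.08 cm; m₂ = −d_i2/d_o2 = -0.6801.
m = m₁·m₂ = (-6.151)(-0.6801) = +4.18.

m = +4.18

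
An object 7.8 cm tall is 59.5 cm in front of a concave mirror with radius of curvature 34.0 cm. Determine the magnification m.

f = R/2 = 34.0/2 = 17.00 cm.
1/d_i = 1/f − 1/d_o = 1/(17.00) − 1/(59.5) = 0.04202, so d_i = 23.80 cm.
m = −d_i/d_o = −(23.80)/(59.5) = -0.400.
The image is real, inverted and reduced, in front of the mirror.

m = -0.400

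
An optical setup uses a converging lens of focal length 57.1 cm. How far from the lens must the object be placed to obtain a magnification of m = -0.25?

286 cm

m = −d_i/d_o ⇒ d_i = −m·d_o.
1/f = 1/d_o + 1/d_i = 1/d_o − 1/(m·d_o) = (1 − 1/m)/d_o, so d_o = f(1 − 1/m) = (57.10)(1 − 1/(-0.25)) = 286 cm.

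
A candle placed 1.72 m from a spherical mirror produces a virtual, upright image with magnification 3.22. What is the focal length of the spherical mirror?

m = −d_i/d_o ⇒ d_i = −m·d_o = −(+3.22)·(1.72) = -5.538 m.
1/f = 1/d_o + 1/d_i = 1/(1.72) + 1/(-5.538) = 0.4008, so f = 2.49 m.
Since f is positive, the spherical mirror is concave.

f = 2.49 m (concave)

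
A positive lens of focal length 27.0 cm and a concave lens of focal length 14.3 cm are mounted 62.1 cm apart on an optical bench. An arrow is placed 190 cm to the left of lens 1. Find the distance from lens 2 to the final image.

9.75 cm

Lens 1: 1/d_i1 = 1/f₁ − 1/d_o1 = 1/(27.0) − 1/(190) = 0.03177, so d_i1 = 31.47 cm.
The intermediate image is 31.47 cm to the right of lens 1, which is 62.1 − (31.47) = 30.63 cm to the left of lens 2, so d_o2 = +30.63 cm.
Lens 2 is diverging, so f₂ = −14.3 cm.
Lens 2: 1/d_i2 = 1/f₂ − 1/d_o2 = 1/(-14.3) − 1/(30.63) = -0.1026, so d_i2 = -9.75 cm.
The final image is virtual, 9.75 cm to the left of lens 2 (overall magnification ≈ -0.053).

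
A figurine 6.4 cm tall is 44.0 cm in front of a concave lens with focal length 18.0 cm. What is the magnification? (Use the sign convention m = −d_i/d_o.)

For a concave lens, f = -18.0 cm.
1/d_i = 1/f − 1/d_o = 1/(-18.00) − 1/(44.0) = -0.07828, so d_i = -12.77 cm.
m = −d_i/d_o = −(-12.77)/(44.0) = +0.290.
The image is virtual, upright and reduced, on the same side as the object.

m = +0.290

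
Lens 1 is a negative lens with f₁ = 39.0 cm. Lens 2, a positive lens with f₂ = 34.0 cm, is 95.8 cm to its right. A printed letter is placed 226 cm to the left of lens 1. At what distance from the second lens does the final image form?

46.2 cm

Lens 1 is diverging, so f₁ = −39.0 cm.
Lens 1: 1/d_i1 = 1/f₁ − 1/d_o1 = 1/(-39.0) − 1/(226) = -0.03007, so d_i1 = -33.26 cm.
The intermediate image is 33.26 cm to the left of lens 1 (virtual), which is 95.8 − (-33.26) = 129.1 cm to the left of lens 2, so d_o2 = +129.1 cm.
Lens 2: 1/d_i2 = 1/f₂ − 1/d_o2 = 1/(34.0) − 1/(129.1) = 0.02167, so d_i2 = 46.2 cm.
The final image is real, 46.2 cm to the right of lens 2 (overall magnification ≈ -0.053).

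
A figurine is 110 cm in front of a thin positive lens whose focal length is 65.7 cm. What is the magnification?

1/d_i = 1/f − 1/d_o = 1/(65.70) − 1/(110) = 0.006130, so d_i = 163.1 cm.
m = −d_i/d_o = −(163.1)/(110) = -1.48.
The image is real, inverted and enlarged, on the far side of the lens.

m = -1.48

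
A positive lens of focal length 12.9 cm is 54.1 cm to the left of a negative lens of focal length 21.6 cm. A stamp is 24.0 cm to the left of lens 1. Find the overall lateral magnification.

m = -0.525

Lens 1: 1/d_i1 = 1/(12.9) − 1/(24.0) = 0.03585, so d_i1 = 27.89 cm; m₁ = −d_i1/d_o1 = -1.162.
d_o2 = 54.1 − (27.89) = 26.21 cm.
f₂ = −21.6 cm (diverging).
Lens 2: 1/d_i2 = 1/(-21.6) − 1/(26.21) = -0.08445, so d_i2 = -11.84 cm; m₂ = −d_i2/d_o2 = +0.4518.
m = m₁·m₂ = (-1.162)(+0.4518) = -0.525.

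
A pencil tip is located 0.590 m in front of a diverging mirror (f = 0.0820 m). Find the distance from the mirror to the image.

For a diverging mirror, f = -0.0820 m.
Mirror equation: 1/s_i = 1/f − 1/s_o = 1/(-0.08200) − 1/(0.590) = -12.20 − 1.695 = -13.89, so s_i = -0.0720 m.
The image is virtual, upright and reduced, behind the mirror.

0.0720 m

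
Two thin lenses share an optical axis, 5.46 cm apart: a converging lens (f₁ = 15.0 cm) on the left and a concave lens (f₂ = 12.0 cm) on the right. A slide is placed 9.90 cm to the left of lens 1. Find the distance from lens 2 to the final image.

8.91 cm

Lens 1: 1/d_i1 = 1/f₁ − 1/d_o1 = 1/(15.0) − 1/(9.90) = -0.03434, so d_i1 = -29.12 cm.
The intermediate image is 29.12 cm to the left of lens 1 (virtual), which is 5.46 − (-29.12) = 34.58 cm to the left of lens 2, so d_o2 = +34.58 cm.
Lens 2 is diverging, so f₂ = −12.0 cm.
Lens 2: 1/d_i2 = 1/f₂ − 1/d_o2 = 1/(-12.0) − 1/(34.58) = -0.1123, so d_i2 = -8.91 cm.
The final image is virtual, 8.91 cm to the left of lens 2 (overall magnification ≈ 0.76).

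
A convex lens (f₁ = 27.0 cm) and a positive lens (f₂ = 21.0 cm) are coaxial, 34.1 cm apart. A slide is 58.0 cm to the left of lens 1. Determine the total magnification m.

Lens 1: 1/d_i1 = 1/(27.0) − 1/(58.0) = 0.01980, so d_i1 = 50.52 cm; m₁ = −d_i1/d_o1 = -0.8710.
d_o2 = 34.1 − (50.52) = -16.42 cm (virtual object).
Lens 2: 1/d_i2 = 1/(21.0) − 1/(-16.42) = 0.1085, so d_i2 = 9.215 cm; m₂ = −d_i2/d_o2 = +0.5612.
m = m₁·m₂ = (-0.8710)(+0.5612) = -0.489.

m = -0.489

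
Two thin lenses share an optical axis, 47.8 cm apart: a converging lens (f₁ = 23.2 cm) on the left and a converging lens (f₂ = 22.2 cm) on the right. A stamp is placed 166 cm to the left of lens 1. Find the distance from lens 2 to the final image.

338 cm

Lens 1: 1/d_i1 = 1/f₁ − 1/d_o1 = 1/(23.2) − 1/(166) = 0.03708, so d_i1 = 26.97 cm.
The intermediate image is 26.97 cm to the right of lens 1, which is 47.8 − (26.97) = 20.83 cm to the left of lens 2, so d_o2 = +20.83 cm.
Lens 2: 1/d_i2 = 1/f₂ − 1/d_o2 = 1/(22.2) − 1/(20.83) = -0.002963, so d_i2 = -338 cm.
The final image is virtual, 338 cm to the left of lens 2 (overall magnification ≈ -2.6).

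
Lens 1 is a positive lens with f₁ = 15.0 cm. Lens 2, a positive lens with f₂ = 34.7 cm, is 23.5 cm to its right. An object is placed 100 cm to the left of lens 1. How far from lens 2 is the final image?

7.04 cm

Lens 1: 1/d_i1 = 1/f₁ − 1/d_o1 = 1/(15.0) − 1/(100) = 0.05667, so d_i1 = 17.65 cm.
The intermediate image is 17.65 cm to the right of lens 1, which is 23.5 − (17.65) = 5.850 cm to the left of lens 2, so d_o2 = +5.850 cm.
Lens 2: 1/d_i2 = 1/f₂ − 1/d_o2 = 1/(34.7) − 1/(5.850) = -0.1421, so d_i2 = -7.04 cm.
The final image is virtual, 7.04 cm to the left of lens 2 (overall magnification ≈ -0.21).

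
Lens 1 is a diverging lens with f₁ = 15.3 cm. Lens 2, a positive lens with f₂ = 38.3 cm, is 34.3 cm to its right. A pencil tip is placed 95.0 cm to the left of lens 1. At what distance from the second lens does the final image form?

Lens 1 is diverging, so f₁ = −15.3 cm.
Lens 1: 1/d_i1 = 1/f₁ − 1/d_o1 = 1/(-15.3) − 1/(95.0) = -0.07589, so d_i1 = -13.18 cm.
The intermediate image is 13.18 cm to the left of lens 1 (virtual), which is 34.3 − (-13.18) = 47.48 cm to the left of lens 2, so d_o2 = +47.48 cm.
Lens 2: 1/d_i2 = 1/f₂ − 1/d_o2 = 1/(38.3) − 1/(47.48) = 0.005048, so d_i2 = 198 cm.
The final image is real, 198 cm to the right of lens 2 (overall magnification ≈ -0.58).

198 cm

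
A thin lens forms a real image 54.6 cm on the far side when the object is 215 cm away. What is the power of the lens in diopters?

P = +2.30 D

d_i = +54.6 cm.
1/f = 1/d_o + 1/d_i = 1/(215) + 1/(54.6) = 0.02297 cm⁻¹.
f = 43.54 cm = 0.4354 m, so P = 1/f = +2.30 D.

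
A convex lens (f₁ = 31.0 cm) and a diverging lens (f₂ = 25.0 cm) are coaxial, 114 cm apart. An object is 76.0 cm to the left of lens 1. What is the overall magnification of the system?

Lens 1: 1/d_i1 = 1/(31.0) − 1/(76.0) = 0.01910, so d_i1 = 52.36 cm; m₁ = −d_i1/d_o1 = -0.6889.
d_o2 = 114 − (52.36) = 61.64 cm.
f₂ = −25.0 cm (diverging).
Lens 2: 1/d_i2 = 1/(-25.0) − 1/(61.64) = -0.05622, so d_i2 = -17.79 cm; m₂ = −d_i2/d_o2 = +0.2886.
m = m₁·m₂ = (-0.6889)(+0.2886) = -0.199.

m = -0.199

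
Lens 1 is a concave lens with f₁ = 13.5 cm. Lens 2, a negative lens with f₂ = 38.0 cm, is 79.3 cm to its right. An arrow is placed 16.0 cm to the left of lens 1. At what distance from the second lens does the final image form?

Lens 1 is diverging, so f₁ = −13.5 cm.
Lens 1: 1/d_i1 = 1/f₁ − 1/d_o1 = 1/(-13.5) − 1/(16.0) = -0.1366, so d_i1 = -7.322 cm.
The intermediate image is 7.322 cm to the left of lens 1 (virtual), which is 79.3 − (-7.322) = 86.62 cm to the left of lens 2, so d_o2 = +86.62 cm.
Lens 2 is diverging, so f₂ = −38.0 cm.
Lens 2: 1/d_i2 = 1/f₂ − 1/d_o2 = 1/(-38.0) − 1/(86.62) = -0.03786, so d_i2 = -26.4 cm.
The final image is virtual, 26.4 cm to the left of lens 2 (overall magnification ≈ 0.14).

26.4 cm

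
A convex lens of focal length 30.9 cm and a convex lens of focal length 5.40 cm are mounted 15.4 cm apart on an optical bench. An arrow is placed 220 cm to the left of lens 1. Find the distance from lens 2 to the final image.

4.28 cm

Lens 1: 1/d_i1 = 1/f₁ − 1/d_o1 = 1/(30.9) − 1/(220) = 0.02782, so d_i1 = 35.95 cm.
The intermediate image is 35.95 cm to the right of lens 1, which lies 20.55 cm to the right of lens 2 — a virtual object — so d_o2 = −20.55 cm.
Lens 2: 1/d_i2 = 1/f₂ − 1/d_o2 = 1/(5.40) − 1/(-20.55) = 0.2338, so d_i2 = 4.28 cm.
The final image is real, 4.28 cm to the right of lens 2 (overall magnification ≈ -0.034).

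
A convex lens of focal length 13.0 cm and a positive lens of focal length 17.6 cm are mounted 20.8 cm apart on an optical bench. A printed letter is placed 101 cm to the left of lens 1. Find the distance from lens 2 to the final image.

8.83 cm

Lens 1: 1/d_i1 = 1/f₁ − 1/d_o1 = 1/(13.0) − 1/(101) = 0.06702, so d_i1 = 14.92 cm.
The intermediate image is 14.92 cm to the right of lens 1, which is 20.8 − (14.92) = 5.880 cm to the left of lens 2, so d_o2 = +5.880 cm.
Lens 2: 1/d_i2 = 1/f₂ − 1/d_o2 = 1/(17.6) − 1/(5.880) = -0.1132, so d_i2 = -8.83 cm.
The final image is virtual, 8.83 cm to the left of lens 2 (overall magnification ≈ -0.22).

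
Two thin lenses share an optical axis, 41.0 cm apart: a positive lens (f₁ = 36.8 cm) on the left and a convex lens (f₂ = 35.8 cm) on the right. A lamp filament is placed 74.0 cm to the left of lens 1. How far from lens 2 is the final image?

Lens 1: 1/d_i1 = 1/f₁ − 1/d_o1 = 1/(36.8) − 1/(74.0) = 0.01366, so d_i1 = 73.20 cm.
The intermediate image is 73.20 cm to the right of lens 1, which lies 32.20 cm to the right of lens 2 — a virtual object — so d_o2 = −32.20 cm.
Lens 2: 1/d_i2 = 1/f₂ − 1/d_o2 = 1/(35.8) − 1/(-32.20) = 0.05899, so d_i2 = 17.0 cm.
The final image is real, 17.0 cm to the right of lens 2 (overall magnification ≈ -0.52).

17.0 cm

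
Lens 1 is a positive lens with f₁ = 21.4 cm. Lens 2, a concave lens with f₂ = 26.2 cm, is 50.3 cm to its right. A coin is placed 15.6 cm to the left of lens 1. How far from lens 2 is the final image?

Lens 1: 1/d_i1 = 1/f₁ − 1/d_o1 = 1/(21.4) − 1/(15.6) = -0.01737, so d_i1 = -57.56 cm.
The intermediate image is 57.56 cm to the left of lens 1 (virtual), which is 50.3 − (-57.56) = 107.9 cm to the left of lens 2, so d_o2 = +107.9 cm.
Lens 2 is diverging, so f₂ = −26.2 cm.
Lens 2: 1/d_i2 = 1/f₂ − 1/d_o2 = 1/(-26.2) − 1/(107.9) = -0.04744, so d_i2 = -21.1 cm.
The final image is virtual, 21.1 cm to the left of lens 2 (overall magnification ≈ 0.72).

21.1 cm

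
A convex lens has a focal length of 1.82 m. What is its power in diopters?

P = 1/f = 1/(1.82 m) = +0.549 D.

P = +0.549 D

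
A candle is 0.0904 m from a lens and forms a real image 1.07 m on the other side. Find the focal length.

f = 0.0834 m (converging)

Real image ⇒ d_i = +1.07 m.
1/f = 1/d_o + 1/d_i = 1/(0.0904) + 1/(1.07) = 12.00, so f = 0.0834 m.
Since f is positive, the lens is converging.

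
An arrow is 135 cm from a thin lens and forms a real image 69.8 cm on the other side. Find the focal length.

Real image ⇒ d_i = +69.8 cm.
1/f = 1/d_o + 1/d_i = 1/(135) + 1/(69.8) = 0.02173, so f = 46.0 cm.
Since f is positive, the thin lens is converging.

f = 46.0 cm (converging)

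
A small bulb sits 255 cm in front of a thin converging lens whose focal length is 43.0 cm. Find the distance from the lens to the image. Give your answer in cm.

51.7 cm

Thin-lens equation: 1/q = 1/f − 1/p = 1/(43.00) − 1/(255) = 0.02326 − 0.003922 = 0.01933, so q = 51.7 cm.
The image is real, inverted and reduced, on the far side of the lens.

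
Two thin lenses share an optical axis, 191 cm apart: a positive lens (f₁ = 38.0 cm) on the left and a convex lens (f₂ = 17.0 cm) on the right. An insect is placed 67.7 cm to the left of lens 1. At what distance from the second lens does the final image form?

Lens 1: 1/d_i1 = 1/f₁ − 1/d_o1 = 1/(38.0) − 1/(67.7) = 0.01154, so d_i1 = 86.62 cm.
The intermediate image is 86.62 cm to the right of lens 1, which is 191 − (86.62) = 104.4 cm to the left of lens 2, so d_o2 = +104.4 cm.
Lens 2: 1/d_i2 = 1/f₂ − 1/d_o2 = 1/(17.0) − 1/(104.4) = 0.04924, so d_i2 = 20.3 cm.
The final image is real, 20.3 cm to the right of lens 2 (overall magnification ≈ 0.25).

20.3 cm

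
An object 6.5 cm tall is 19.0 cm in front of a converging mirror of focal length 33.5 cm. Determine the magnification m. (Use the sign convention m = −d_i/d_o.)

1/d_i = 1/f − 1/d_o = 1/(33.50) − 1/(19.0) = -0.02278, so d_i = -43.90 cm.
m = −d_i/d_o = −(-43.90)/(19.0) = +2.31.
The image is virtual, upright and enlarged, behind the mirror.

m = +2.31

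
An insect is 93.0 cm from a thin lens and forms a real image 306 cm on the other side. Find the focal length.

Real image ⇒ d_i = +306 cm.
1/f = 1/d_o + 1/d_i = 1/(93.0) + 1/(306) = 0.01402, so f = 71.3 cm.
Since f is positive, the thin lens is converging.

f = 71.3 cm (converging)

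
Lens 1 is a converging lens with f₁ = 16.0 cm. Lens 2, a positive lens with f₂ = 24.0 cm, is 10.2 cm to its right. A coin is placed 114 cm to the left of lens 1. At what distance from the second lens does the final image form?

6.23 cm

Lens 1: 1/d_i1 = 1/f₁ − 1/d_o1 = 1/(16.0) − 1/(114) = 0.05373, so d_i1 = 18.61 cm.
The intermediate image is 18.61 cm to the right of lens 1, which lies 8.410 cm to the right of lens 2 — a virtual object — so d_o2 = −8.410 cm.
Lens 2: 1/d_i2 = 1/f₂ − 1/d_o2 = 1/(24.0) − 1/(-8.410) = 0.1606, so d_i2 = 6.23 cm.
The final image is real, 6.23 cm to the right of lens 2 (overall magnification ≈ -0.12).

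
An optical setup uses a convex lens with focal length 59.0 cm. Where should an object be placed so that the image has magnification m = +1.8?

26.2 cm

m = −d_i/d_o ⇒ d_i = −m·d_o.
1/f = 1/d_o + 1/d_i = 1/d_o − 1/(m·d_o) = (1 − 1/m)/d_o, so d_o = f(1 − 1/m) = (59.00)(1 − 1/(+1.8)) = 26.2 cm.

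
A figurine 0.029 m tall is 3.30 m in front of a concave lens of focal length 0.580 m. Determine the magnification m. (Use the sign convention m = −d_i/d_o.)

For a concave lens, f = -0.580 m.
1/d_i = 1/f − 1/d_o = 1/(-0.5800) − 1/(3.30) = -2.027, so d_i = -0.4933 m.
m = −d_i/d_o = −(-0.4933)/(3.30) = +0.149.
The image is virtual, upright and reduced, on the same side as the object.

m = +0.149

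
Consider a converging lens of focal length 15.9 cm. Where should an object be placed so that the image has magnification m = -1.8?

24.7 cm

m = −d_i/d_o ⇒ d_i = −m·d_o.
1/f = 1/d_o + 1/d_i = 1/d_o − 1/(m·d_o) = (1 − 1/m)/d_o, so d_o = f(1 − 1/m) = (15.90)(1 − 1/(-1.8)) = 24.7 cm.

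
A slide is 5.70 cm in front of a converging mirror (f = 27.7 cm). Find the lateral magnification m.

m = +1.26

1/d_i = 1/f − 1/d_o = 1/(27.70) − 1/(5.70) = -0.1393, so d_i = -7.177 cm.
m = −d_i/d_o = −(-7.177)/(5.70) = +1.26.
The image is virtual, upright and enlarged, behind the mirror.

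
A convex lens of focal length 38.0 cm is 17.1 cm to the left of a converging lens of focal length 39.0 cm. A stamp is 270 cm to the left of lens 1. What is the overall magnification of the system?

Lens 1: 1/d_i1 = 1/(38.0) − 1/(270) = 0.02261, so d_i1 = 44.22 cm; m₁ = −d_i1/d_o1 = -0.1638.
d_o2 = 17.1 − (44.22) = -27.12 cm (virtual object).
Lens 2: 1/d_i2 = 1/(39.0) − 1/(-27.12) = 0.06251, so d_i2 = 16.00 cm; m₂ = −d_i2/d_o2 = +0.5898.
m = m₁·m₂ = (-0.1638)(+0.5898) = -0.0966.

m = -0.0966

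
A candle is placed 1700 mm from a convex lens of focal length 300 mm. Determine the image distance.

Lens equation: 1/s_i = 1/f − 1/s_o = 1/(300.0) − 1/(1700) = 0.003333 − 0.0005882 = 0.002745, so s_i = 364 mm.
The image is real, inverted and reduced, on the far side of the lens.

364 mm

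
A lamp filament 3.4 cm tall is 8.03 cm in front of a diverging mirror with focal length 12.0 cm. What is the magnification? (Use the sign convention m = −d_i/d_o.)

m = +0.599

For a diverging mirror, f = -12.0 cm.
1/d_i = 1/f − 1/d_o = 1/(-12.00) − 1/(8.03) = -0.2079, so d_i = -4.811 cm.
m = −d_i/d_o = −(-4.811)/(8.03) = +0.599.
The image is virtual, upright and reduced, behind the mirror.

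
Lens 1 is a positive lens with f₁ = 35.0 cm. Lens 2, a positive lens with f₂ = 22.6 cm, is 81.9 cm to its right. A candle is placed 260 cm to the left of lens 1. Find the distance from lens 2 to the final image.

Lens 1: 1/d_i1 = 1/f₁ − 1/d_o1 = 1/(35.0) − 1/(260) = 0.02473, so d_i1 = 40.44 cm.
The intermediate image is 40.44 cm to the right of lens 1, which is 81.9 − (40.44) = 41.46 cm to the left of lens 2, so d_o2 = +41.46 cm.
Lens 2: 1/d_i2 = 1/f₂ − 1/d_o2 = 1/(22.6) − 1/(41.46) = 0.02013, so d_i2 = 49.7 cm.
The final image is real, 49.7 cm to the right of lens 2 (overall magnification ≈ 0.19).

49.7 cm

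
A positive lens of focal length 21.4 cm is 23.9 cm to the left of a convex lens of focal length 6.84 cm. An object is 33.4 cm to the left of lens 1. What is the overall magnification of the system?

m = -0.287

Lens 1: 1/d_i1 = 1/(21.4) − 1/(33.4) = 0.01679, so d_i1 = 59.56 cm; m₁ = −d_i1/d_o1 = -1.783.
d_o2 = 23.9 − (59.56) = -35.66 cm (virtual object).
Lens 2: 1/d_i2 = 1/(6.84) − 1/(-35.66) = 0.1742, so d_i2 = 5.739 cm; m₂ = −d_i2/d_o2 = +0.1609.
m = m₁·m₂ = (-1.783)(+0.1609) = -0.287.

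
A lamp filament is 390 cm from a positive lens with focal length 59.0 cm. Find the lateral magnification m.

m = -0.178

1/d_i = 1/f − 1/d_o = 1/(59.00) − 1/(390) = 0.01439, so d_i = 69.52 cm.
m = −d_i/d_o = −(69.52)/(390) = -0.178.
The image is real, inverted and reduced, on the far side of the lens.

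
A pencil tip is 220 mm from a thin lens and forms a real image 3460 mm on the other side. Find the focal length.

Real image ⇒ d_i = +3460 mm.
1/f = 1/d_o + 1/d_i = 1/(220) + 1/(3460) = 0.004834, so f = 207 mm.
Since f is positive, the thin lens is converging.

f = 207 mm (converging)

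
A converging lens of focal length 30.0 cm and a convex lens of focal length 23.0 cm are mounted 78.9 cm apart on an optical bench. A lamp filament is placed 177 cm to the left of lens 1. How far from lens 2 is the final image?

49.7 cm

Lens 1: 1/d_i1 = 1/f₁ − 1/d_o1 = 1/(30.0) − 1/(177) = 0.02768, so d_i1 = 36.12 cm.
The intermediate image is 36.12 cm to the right of lens 1, which is 78.9 − (36.12) = 42.78 cm to the left of lens 2, so d_o2 = +42.78 cm.
Lens 2: 1/d_i2 = 1/f₂ − 1/d_o2 = 1/(23.0) − 1/(42.78) = 0.02010, so d_i2 = 49.7 cm.
The final image is real, 49.7 cm to the right of lens 2 (overall magnification ≈ 0.24).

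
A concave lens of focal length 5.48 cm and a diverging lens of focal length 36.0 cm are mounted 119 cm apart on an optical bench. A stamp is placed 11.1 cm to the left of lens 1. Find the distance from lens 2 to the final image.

Lens 1 is diverging, so f₁ = −5.48 cm.
Lens 1: 1/d_i1 = 1/f₁ − 1/d_o1 = 1/(-5.48) − 1/(11.1) = -0.2726, so d_i1 = -3.669 cm.
The intermediate image is 3.669 cm to the left of lens 1 (virtual), which is 119 − (-3.669) = 122.7 cm to the left of lens 2, so d_o2 = +122.7 cm.
Lens 2 is diverging, so f₂ = −36.0 cm.
Lens 2: 1/d_i2 = 1/f₂ − 1/d_o2 = 1/(-36.0) − 1/(122.7) = -0.03593, so d_i2 = -27.8 cm.
The final image is virtual, 27.8 cm to the left of lens 2 (overall magnification ≈ 0.075).

27.8 cm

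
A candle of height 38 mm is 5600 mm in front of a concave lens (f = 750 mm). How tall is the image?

4.49 mm

For a concave lens, f = -750 mm.
1/d_i = 1/f − 1/d_o = 1/(-750.0) − 1/(5600) = -0.001512, so d_i = -661.4 mm.
m = −d_i/d_o = +0.1181.
|h_i| = |m|·h_o = 0.1181 × 38 = 4.49 mm. The image is virtual, upright and reduced, on the same side as the object.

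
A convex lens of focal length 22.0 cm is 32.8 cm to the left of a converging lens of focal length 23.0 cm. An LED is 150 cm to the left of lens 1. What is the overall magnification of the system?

m = -0.247

Lens 1: 1/d_i1 = 1/(22.0) − 1/(150) = 0.03879, so d_i1 = 25.78 cm; m₁ = −d_i1/d_o1 = -0.1719.
d_o2 = 32.8 − (25.78) = 7.020 cm.
Lens 2: 1/d_i2 = 1/(23.0) − 1/(7.020) = -0.09897, so d_i2 = -10.10 cm; m₂ = −d_i2/d_o2 = +1.439.
m = m₁·m₂ = (-0.1719)(+1.439) = -0.247.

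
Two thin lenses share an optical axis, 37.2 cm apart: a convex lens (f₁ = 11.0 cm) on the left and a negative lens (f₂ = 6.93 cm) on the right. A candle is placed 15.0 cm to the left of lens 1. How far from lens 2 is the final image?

Lens 1: 1/d_i1 = 1/f₁ − 1/d_o1 = 1/(11.0) − 1/(15.0) = 0.02424, so d_i1 = 41.25 cm.
The intermediate image is 41.25 cm to the right of lens 1, which lies 4.050 cm to the right of lens 2 — a virtual object — so d_o2 = −4.050 cm.
Lens 2 is diverging, so f₂ = −6.93 cm.
Lens 2: 1/d_i2 = 1/f₂ − 1/d_o2 = 1/(-6.93) − 1/(-4.050) = 0.1026, so d_i2 = 9.75 cm.
The final image is real, 9.75 cm to the right of lens 2 (overall magnification ≈ -6.6).

9.75 cm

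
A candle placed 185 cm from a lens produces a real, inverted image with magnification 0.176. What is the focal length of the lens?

m = −d_i/d_o ⇒ d_i = −m·d_o = −(-0.176)·(185) = 32.56 cm.
1/f = 1/d_o + 1/d_i = 1/(185) + 1/(32.56) = 0.03612, so f = 27.7 cm.
Since f is positive, the lens is converging.

f = 27.7 cm (converging)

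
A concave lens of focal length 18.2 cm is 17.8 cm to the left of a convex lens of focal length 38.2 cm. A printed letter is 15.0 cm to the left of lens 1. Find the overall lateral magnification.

f₁ = −18.2 cm (diverging).
Lens 1: 1/d_i1 = 1/(-18.2) − 1/(15.0) = -0.1216, so d_i1 = -8.223 cm; m₁ = −d_i1/d_o1 = +0.5482.
d_o2 = 17.8 − (-8.223) = 26.02 cm.
Lens 2: 1/d_i2 = 1/(38.2) − 1/(26.02) = -0.01225, so d_i2 = -81.61 cm; m₂ = −d_i2/d_o2 = +3.136.
m = m₁·m₂ = (+0.5482)(+3.136) = +1.72.

m = +1.72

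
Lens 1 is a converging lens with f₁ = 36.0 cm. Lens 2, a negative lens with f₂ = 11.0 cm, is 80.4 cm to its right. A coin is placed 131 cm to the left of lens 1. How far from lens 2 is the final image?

Lens 1: 1/d_i1 = 1/f₁ − 1/d_o1 = 1/(36.0) − 1/(131) = 0.02014, so d_i1 = 49.64 cm.
The intermediate image is 49.64 cm to the right of lens 1, which is 80.4 − (49.64) = 30.76 cm to the left of lens 2, so d_o2 = +30.76 cm.
Lens 2 is diverging, so f₂ = −11.0 cm.
Lens 2: 1/d_i2 = 1/f₂ − 1/d_o2 = 1/(-11.0) − 1/(30.76) = -0.1234, so d_i2 = -8.10 cm.
The final image is virtual, 8.10 cm to the left of lens 2 (overall magnification ≈ -0.100).

8.10 cm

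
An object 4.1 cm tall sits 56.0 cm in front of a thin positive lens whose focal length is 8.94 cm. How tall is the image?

0.779 cm

1/d_i = 1/f − 1/d_o = 1/(8.940) − 1/(56.0) = 0.09400, so d_i = 10.64 cm.
m = −d_i/d_o = -0.1900.
|h_i| = |m|·h_o = 0.1900 × 4.1 = 0.779 cm. The image is real, inverted and reduced, on the far side of the lens.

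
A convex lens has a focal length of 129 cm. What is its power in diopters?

P = +0.775 D

f = 129 cm = 1.29 m.
P = 1/f = 1/(1.29 m) = +0.775 D.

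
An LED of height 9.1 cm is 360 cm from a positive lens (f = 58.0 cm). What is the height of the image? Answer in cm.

1.75 cm

1/d_i = 1/f − 1/d_o = 1/(58.00) − 1/(360) = 0.01446, so d_i = 69.14 cm.
m = −d_i/d_o = -0.1921.
|h_i| = |m|·h_o = 0.1921 × 9.1 = 1.75 cm. The image is real, inverted and reduced, on the far side of the lens.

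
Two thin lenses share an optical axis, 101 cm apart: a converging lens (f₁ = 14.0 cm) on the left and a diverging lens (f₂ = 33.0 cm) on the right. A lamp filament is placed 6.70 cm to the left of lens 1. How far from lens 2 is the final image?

Lens 1: 1/d_i1 = 1/f₁ − 1/d_o1 = 1/(14.0) − 1/(6.70) = -0.07783, so d_i1 = -12.85 cm.
The intermediate image is 12.85 cm to the left of lens 1 (virtual), which is 101 − (-12.85) = 113.8 cm to the left of lens 2, so d_o2 = +113.8 cm.
Lens 2 is diverging, so f₂ = −33.0 cm.
Lens 2: 1/d_i2 = 1/f₂ − 1/d_o2 = 1/(-33.0) − 1/(113.8) = -0.03909, so d_i2 = -25.6 cm.
The final image is virtual, 25.6 cm to the left of lens 2 (overall magnification ≈ 0.43).

25.6 cm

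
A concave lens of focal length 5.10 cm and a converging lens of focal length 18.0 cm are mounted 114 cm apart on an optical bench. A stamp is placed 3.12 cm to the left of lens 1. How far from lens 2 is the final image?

21.3 cm

Lens 1 is diverging, so f₁ = −5.10 cm.
Lens 1: 1/d_i1 = 1/f₁ − 1/d_o1 = 1/(-5.10) − 1/(3.12) = -0.5166, so d_i1 = -1.936 cm.
The intermediate image is 1.936 cm to the left of lens 1 (virtual), which is 114 − (-1.936) = 115.9 cm to the left of lens 2, so d_o2 = +115.9 cm.
Lens 2: 1/d_i2 = 1/f₂ − 1/d_o2 = 1/(18.0) − 1/(115.9) = 0.04693, so d_i2 = 21.3 cm.
The final image is real, 21.3 cm to the right of lens 2 (overall magnification ≈ -0.11).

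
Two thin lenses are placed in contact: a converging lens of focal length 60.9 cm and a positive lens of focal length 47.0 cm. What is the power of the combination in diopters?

P = +3.77 D

P₁ = 1/f₁ = 1/(0.609 m) = +1.642 D; P₂ = 1/f₂ = 1/(0.470 m) = +2.128 D.
For thin lenses in contact, P = P₁ + P₂ = (+1.642) + (+2.128) = +3.77 D.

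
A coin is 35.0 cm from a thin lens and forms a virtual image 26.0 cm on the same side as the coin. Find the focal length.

f = -101 cm (diverging)

Virtual image ⇒ d_i = −26.0 cm.
1/f = 1/d_o + 1/d_i = 1/(35.0) + 1/(-26.0) = -0.009890, so f = -101 cm.
Since f is negative, the thin lens is diverging.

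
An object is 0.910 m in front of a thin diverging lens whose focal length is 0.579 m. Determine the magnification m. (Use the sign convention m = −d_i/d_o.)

m = +0.389

For a diverging lens, f = -0.579 m.
1/d_i = 1/f − 1/d_o = 1/(-0.5790) − 1/(0.910) = -2.826, so d_i = -0.3539 m.
m = −d_i/d_o = −(-0.3539)/(0.910) = +0.389.
The image is virtual, upright and reduced, on the same side as the object.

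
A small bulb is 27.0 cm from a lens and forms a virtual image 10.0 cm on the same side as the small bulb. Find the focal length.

Virtual image ⇒ d_i = −10.0 cm.
1/f = 1/d_o + 1/d_i = 1/(27.0) + 1/(-10.0) = -0.06296, so f = -15.9 cm.
Since f is negative, the lens is diverging.

f = -15.9 cm (diverging)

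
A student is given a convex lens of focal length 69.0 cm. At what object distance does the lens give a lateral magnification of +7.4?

m = −d_i/d_o ⇒ d_i = −m·d_o.
1/f = 1/d_o + 1/d_i = 1/d_o − 1/(m·d_o) = (1 − 1/m)/d_o, so d_o = f(1 − 1/m) = (69.00)(1 − 1/(+7.4)) = 59.7 cm.

59.7 cm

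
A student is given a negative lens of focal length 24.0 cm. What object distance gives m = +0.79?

For a negative lens, f = -24.0 cm.
m = −d_i/d_o ⇒ d_i = −m·d_o.
1/f = 1/d_o + 1/d_i = 1/d_o − 1/(m·d_o) = (1 − 1/m)/d_o, so d_o = f(1 − 1/m) = (-24.00)(1 − 1/(+0.79)) = 6.38 cm.

6.38 cm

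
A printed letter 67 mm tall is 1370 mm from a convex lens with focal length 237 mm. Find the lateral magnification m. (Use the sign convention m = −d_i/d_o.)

1/d_i = 1/f − 1/d_o = 1/(237.0) − 1/(1370) = 0.003489, so d_i = 286.6 mm.
m = −d_i/d_o = −(286.6)/(1370) = -0.209.
The image is real, inverted and reduced, on the far side of the lens.

m = -0.209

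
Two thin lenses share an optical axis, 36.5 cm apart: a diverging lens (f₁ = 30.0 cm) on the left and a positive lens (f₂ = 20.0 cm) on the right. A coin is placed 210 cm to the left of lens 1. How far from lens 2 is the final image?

Lens 1 is diverging, so f₁ = −30.0 cm.
Lens 1: 1/d_i1 = 1/f₁ − 1/d_o1 = 1/(-30.0) − 1/(210) = -0.03810, so d_i1 = -26.25 cm.
The intermediate image is 26.25 cm to the left of lens 1 (virtual), which is 36.5 − (-26.25) = 62.75 cm to the left of lens 2, so d_o2 = +62.75 cm.
Lens 2: 1/d_i2 = 1/f₂ − 1/d_o2 = 1/(20.0) − 1/(62.75) = 0.03406, so d_i2 = 29.4 cm.
The final image is real, 29.4 cm to the right of lens 2 (overall magnification ≈ -0.058).

29.4 cm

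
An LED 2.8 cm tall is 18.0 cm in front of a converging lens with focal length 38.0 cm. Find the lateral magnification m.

1/d_i = 1/f − 1/d_o = 1/(38.00) − 1/(18.0) = -0.02924, so d_i = -34.20 cm.
m = −d_i/d_o = −(-34.20)/(18.0) = +1.90.
The image is virtual, upright and enlarged, on the same side as the object.

m = +1.90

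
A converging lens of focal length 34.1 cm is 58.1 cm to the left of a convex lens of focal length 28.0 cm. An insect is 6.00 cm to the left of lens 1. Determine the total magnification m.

m = -0.909

Lens 1: 1/d_i1 = 1/(34.1) − 1/(6.00) = -0.1373, so d_i1 = -7.281 cm; m₁ = −d_i1/d_o1 = +1.214.
d_o2 = 58.1 − (-7.281) = 65.38 cm.
Lens 2: 1/d_i2 = 1/(28.0) − 1/(65.38) = 0.02042, so d_i2 = 48.97 cm; m₂ = −d_i2/d_o2 = -0.7491.
m = m₁·m₂ = (+1.214)(-0.7491) = -0.909.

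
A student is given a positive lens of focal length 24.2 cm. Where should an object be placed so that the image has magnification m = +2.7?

m = −d_i/d_o ⇒ d_i = −m·d_o.
1/f = 1/d_o + 1/d_i = 1/d_o − 1/(m·d_o) = (1 − 1/m)/d_o, so d_o = f(1 − 1/m) = (24.20)(1 − 1/(+2.7)) = 15.2 cm.

15.2 cm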